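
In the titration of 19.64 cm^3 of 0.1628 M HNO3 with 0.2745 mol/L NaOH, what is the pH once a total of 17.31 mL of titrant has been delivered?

n(acid) = 0.1628 x 0.01964 = 0.003197 mol; n(NaOH) added = 0.2745 x 0.01731 = 0.004752 mol.
Base is in excess by 0.004752 - 0.003197 = 0.001554 mol in a total volume of 0.03695 L.
[OH^-] = 0.001554/0.03695 = 0.04206 M, so pOH = 1.38 and pH = 14.00 - 1.38 = 12.62.

12.62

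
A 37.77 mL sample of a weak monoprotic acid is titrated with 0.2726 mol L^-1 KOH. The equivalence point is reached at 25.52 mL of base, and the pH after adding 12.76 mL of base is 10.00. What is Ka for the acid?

1.0 x 10^-10

12.76 mL is half of the equivalence volume, so this is the half-equivalence point where [HA] = [A^-].
At half-equivalence pH = pKa, so pKa = 10.00.
Ka = 10^(-10.00) = 1.0 x 10^-10.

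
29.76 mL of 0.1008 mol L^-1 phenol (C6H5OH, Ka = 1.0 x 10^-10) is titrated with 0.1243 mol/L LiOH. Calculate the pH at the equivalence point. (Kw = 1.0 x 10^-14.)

11.37

n(C6H5OH) = 0.1008 x 0.02976 = 0.003000 mol; V(LiOH) at equivalence = 0.003000/0.1243 = 0.02413 L.
At equivalence all the acid is converted to C6H5O-; total volume = 0.02976 + 0.02413 = 0.05389 L, so [C6H5O-] = 0.003000/0.05389 = 0.05566 M.
Kb = Kw/Ka = 1.0e-14 / 1.0 x 10^-10 = 0.000100.
[OH^-] = sqrt(Kb x [C6H5O-]) = sqrt(0.000100 x 0.05566) = 0.00236 M.
pOH = 2.63, so pH = 14.00 - 2.63 = 11.37.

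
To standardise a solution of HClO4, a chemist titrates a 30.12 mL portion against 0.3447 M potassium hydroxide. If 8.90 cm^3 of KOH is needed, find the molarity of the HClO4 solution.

0.102 M

n(KOH) delivered = 0.3447 x 0.008900 = 0.003068 mol.
For a 1:1 reaction, n(HClO4) = 0.003068 mol.
[HClO4] = 0.003068 mol / 0.03012 L = 0.102 M.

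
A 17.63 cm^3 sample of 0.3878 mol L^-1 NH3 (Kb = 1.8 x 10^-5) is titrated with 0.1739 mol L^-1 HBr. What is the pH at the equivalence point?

n(NH3) = 0.3878 x 0.01763 = 0.006837 mol; V(HBr) at equivalence = 0.006837/0.1739 = 0.03932 L.
At equivalence the base is fully converted to NH4+; total volume = 0.05695 L, so [NH4+] = 0.006837/0.05695 = 0.1201 M.
Ka(NH4+) = Kw/Kb = 1.0e-14 / 1.8 x 10^-5 = 5.56e-10.
[H^+] = sqrt(Ka x [NH4+]) = sqrt(5.56e-10 x 0.1201) = 8.17e-6 M.
pH = -log(8.17e-6) = 5.09.

5.09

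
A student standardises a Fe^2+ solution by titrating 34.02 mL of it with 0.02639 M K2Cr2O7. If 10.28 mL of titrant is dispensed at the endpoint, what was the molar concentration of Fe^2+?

0.0478 M

n(K2Cr2O7) = 0.02639 x 0.01028 = 0.0002713 mol.
From the balanced equation, 1 mol K2Cr2O7 reacts with 6 mol Fe^2+, so n(Fe^2+) = 0.0002713 x 6/1 = 0.001628 mol.
[Fe^2+] = 0.001628 / 0.03402 L = 0.0478 M.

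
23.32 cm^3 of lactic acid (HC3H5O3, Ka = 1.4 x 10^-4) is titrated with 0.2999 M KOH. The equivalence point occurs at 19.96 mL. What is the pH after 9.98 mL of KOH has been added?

3.85

9.98 mL is exactly half the equivalence volume (19.96/2), i.e. the half-equivalence point.
There, n(HA) = n(A^-), so pH = pKa = -log(1.4 x 10^-4) = 3.85.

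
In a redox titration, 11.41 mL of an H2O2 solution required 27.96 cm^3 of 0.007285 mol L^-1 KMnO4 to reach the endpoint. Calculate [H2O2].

0.0446 M

n(KMnO4) = 0.007285 x 0.02796 = 0.0002037 mol.
From the balanced equation, 2 mol KMnO4 reacts with 5 mol H2O2, so n(H2O2) = 0.0002037 x 5/2 = 0.0005092 mol.
[H2O2] = 0.0005092 / 0.01141 L = 0.0446 M.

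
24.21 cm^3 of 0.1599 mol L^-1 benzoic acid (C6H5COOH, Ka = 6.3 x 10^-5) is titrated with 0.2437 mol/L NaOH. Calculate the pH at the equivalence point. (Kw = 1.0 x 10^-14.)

n(C6H5COOH) = 0.1599 x 0.02421 = 0.003871 mol; V(NaOH) at equivalence = 0.003871/0.2437 = 0.01589 L.
At equivalence all the acid is converted to C6H5COO-; total volume = 0.02421 + 0.01589 = 0.04010 L, so [C6H5COO-] = 0.003871/0.04010 = 0.09655 M.
Kb = Kw/Ka = 1.0e-14 / 6.3 x 10^-5 = 1.59e-10.
[OH^-] = sqrt(Kb x [C6H5COO-]) = sqrt(1.59e-10 x 0.09655) = 3.91e-6 M.
pOH = 5.41, so pH = 14.00 - 5.41 = 8.59.

8.59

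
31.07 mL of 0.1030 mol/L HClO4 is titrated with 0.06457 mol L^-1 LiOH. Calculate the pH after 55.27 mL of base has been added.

n(acid) = 0.1030 x 0.03107 = 0.003200 mol; n(LiOH) added = 0.06457 x 0.05527 = 0.003569 mol.
Base is in excess by 0.003569 - 0.003200 = 0.0003686 mol in a total volume of 0.08634 L.
[OH^-] = 0.0003686/0.08634 = 0.004269 M, so pOH = 2.37 and pH = 14.00 - 2.37 = 11.63.

11.63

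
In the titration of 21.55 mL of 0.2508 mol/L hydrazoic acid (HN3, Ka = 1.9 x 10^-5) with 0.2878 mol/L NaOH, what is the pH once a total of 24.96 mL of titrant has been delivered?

n(acid) = 0.2508 x 0.02155 = 0.005405 mol; n(NaOH) added = 0.2878 x 0.02496 = 0.007183 mol.
Base is in excess by 0.007183 - 0.005405 = 0.001779 mol in a total volume of 0.04651 L.
[OH^-] = 0.001779/0.04651 = 0.03824 M, so pOH = 1.42 and pH = 14.00 - 1.42 = 12.58.

12.58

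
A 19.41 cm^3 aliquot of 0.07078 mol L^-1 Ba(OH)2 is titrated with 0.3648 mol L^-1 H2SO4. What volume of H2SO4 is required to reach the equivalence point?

3.77 mL

n(Ba(OH)2) = 0.07078 mol/L x 0.01941 L = 0.001374 mol.
At equivalence n(H2SO4) = n(Ba(OH)2) = 0.001374 mol.
V(H2SO4) = 0.001374 / 0.3648 = 0.003766 L = 3.77 mL.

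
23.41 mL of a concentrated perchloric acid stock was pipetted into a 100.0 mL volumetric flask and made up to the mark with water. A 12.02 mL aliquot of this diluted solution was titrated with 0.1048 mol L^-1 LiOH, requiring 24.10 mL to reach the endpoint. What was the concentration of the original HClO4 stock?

n(LiOH) = 0.1048 x 0.02410 = 0.002526 mol.
n(HClO4) in the aliquot = 0.002526 mol.
[diluted HClO4] = 0.002526 / 0.01202 = 0.2101 M.
Dilution factor = 100.0/23.41 = 4.272, so [stock] = 0.2101 x 4.272 = 0.898 M.

0.898 M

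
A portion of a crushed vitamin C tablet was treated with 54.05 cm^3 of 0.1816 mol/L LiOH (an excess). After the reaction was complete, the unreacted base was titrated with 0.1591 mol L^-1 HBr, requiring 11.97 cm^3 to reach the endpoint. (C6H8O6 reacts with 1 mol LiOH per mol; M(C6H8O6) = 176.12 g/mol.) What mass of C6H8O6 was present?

1.39 g

Total n(LiOH) added = 0.1816 x 0.05405 = 0.009815 mol.
n(HBr) used = 0.1591 x 0.01197 = 0.001904 mol, which equals the excess n(LiOH).
So n(LiOH) consumed by the sample = 0.009815 - 0.001904 = 0.007911 mol.
n(C6H8O6) = 0.007911 / 1 = 0.007911 mol.
mass = 0.007911 mol x 176.12 g/mol = 1.39 g.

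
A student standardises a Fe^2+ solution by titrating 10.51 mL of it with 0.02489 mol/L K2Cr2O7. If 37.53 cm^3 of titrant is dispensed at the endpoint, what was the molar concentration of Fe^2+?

n(K2Cr2O7) = 0.02489 x 0.03753 = 0.0009341 mol.
From the balanced equation, 1 mol K2Cr2O7 reacts with 6 mol Fe^2+, so n(Fe^2+) = 0.0009341 x 6/1 = 0.005605 mol.
[Fe^2+] = 0.005605 / 0.01051 L = 0.533 M.

0.533 M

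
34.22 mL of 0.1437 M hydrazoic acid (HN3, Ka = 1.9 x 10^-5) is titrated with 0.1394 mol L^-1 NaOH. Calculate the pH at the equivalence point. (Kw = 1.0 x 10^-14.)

n(HN3) = 0.1437 x 0.03422 = 0.004917 mol; V(NaOH) at equivalence = 0.004917/0.1394 = 0.03528 L.
At equivalence all the acid is converted to N3-; total volume = 0.03422 + 0.03528 = 0.06950 L, so [N3-] = 0.004917/0.06950 = 0.07076 M.
Kb = Kw/Ka = 1.0e-14 / 1.9 x 10^-5 = 5.26e-10.
[OH^-] = sqrt(Kb x [N3-]) = sqrt(5.26e-10 x 0.07076) = 6.10e-6 M.
pOH = 5.21, so pH = 14.00 - 5.21 = 8.79.

8.79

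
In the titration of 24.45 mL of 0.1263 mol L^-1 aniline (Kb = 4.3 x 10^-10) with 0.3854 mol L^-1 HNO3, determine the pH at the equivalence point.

n(C6H5NH2) = 0.1263 x 0.02445 = 0.003088 mol; V(HNO3) at equivalence = 0.003088/0.3854 = 0.008013 L.
At equivalence the base is fully converted to C6H5NH3+; total volume = 0.03246 L, so [C6H5NH3+] = 0.003088/0.03246 = 0.09513 M.
Ka(C6H5NH3+) = Kw/Kb = 1.0e-14 / 4.3 x 10^-10 = 2.33e-5.
[H^+] = sqrt(Ka x [C6H5NH3+]) = sqrt(2.33e-5 x 0.09513) = 0.00149 M.
pH = -log(0.00149) = 2.83.

2.83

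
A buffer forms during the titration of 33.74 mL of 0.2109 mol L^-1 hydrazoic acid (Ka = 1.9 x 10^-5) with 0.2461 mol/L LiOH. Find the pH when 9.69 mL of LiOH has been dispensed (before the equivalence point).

Initial n(HN3) = 0.2109 x 0.03374 = 0.007116 mol.
n(LiOH) added = 0.2461 x 0.009690 = 0.002385 mol, converting that many moles of HN3 to N3-.
Remaining n(HN3) = 0.004731 mol; n(N3-) = 0.002385 mol.
By Henderson-Hasselbalch, pH = pKa + log([A^-]/[HA]) = 4.72 + log(0.002385/0.004731) = 4.72 + (-0.30) = 4.42.

4.42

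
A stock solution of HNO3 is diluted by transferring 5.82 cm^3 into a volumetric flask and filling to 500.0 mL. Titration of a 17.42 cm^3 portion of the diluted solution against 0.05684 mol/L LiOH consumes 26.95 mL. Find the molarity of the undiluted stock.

n(LiOH) = 0.05684 x 0.02695 = 0.001532 mol.
n(HNO3) in the aliquot = 0.001532 mol.
[diluted HNO3] = 0.001532 / 0.01742 = 0.08794 M.
Dilution factor = 500.0/5.820 = 85.91, so [stock] = 0.08794 x 85.91 = 7.55 M.

7.55 M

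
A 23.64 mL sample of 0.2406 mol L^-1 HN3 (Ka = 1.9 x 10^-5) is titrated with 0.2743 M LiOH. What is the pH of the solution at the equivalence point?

8.91

n(HN3) = 0.2406 x 0.02364 = 0.005688 mol; V(LiOH) at equivalence = 0.005688/0.2743 = 0.02074 L.
At equivalence all the acid is converted to N3-; total volume = 0.02364 + 0.02074 = 0.04438 L, so [N3-] = 0.005688/0.04438 = 0.1282 M.
Kb = Kw/Ka = 1.0e-14 / 1.9 x 10^-5 = 5.26e-10.
[OH^-] = sqrt(Kb x [N3-]) = sqrt(5.26e-10 x 0.1282) = 8.21e-6 M.
pOH = 5.09, so pH = 14.00 - 5.09 = 8.91.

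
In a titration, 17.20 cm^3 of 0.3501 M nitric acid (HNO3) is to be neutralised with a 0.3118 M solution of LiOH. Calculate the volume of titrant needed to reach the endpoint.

19.3 mL

n(HNO3) = 0.3501 mol/L x 0.01720 L = 0.006022 mol.
At equivalence n(LiOH) = n(HNO3) = 0.006022 mol.
V(LiOH) = 0.006022 / 0.3118 = 0.01931 L = 19.3 mL.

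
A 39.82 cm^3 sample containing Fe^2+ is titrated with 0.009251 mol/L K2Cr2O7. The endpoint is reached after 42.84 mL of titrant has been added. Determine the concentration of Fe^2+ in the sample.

0.0597 M

n(K2Cr2O7) = 0.009251 x 0.04284 = 0.0003963 mol.
From the balanced equation, 1 mol K2Cr2O7 reacts with 6 mol Fe^2+, so n(Fe^2+) = 0.0003963 x 6/1 = 0.002378 mol.
[Fe^2+] = 0.002378 / 0.03982 L = 0.0597 M.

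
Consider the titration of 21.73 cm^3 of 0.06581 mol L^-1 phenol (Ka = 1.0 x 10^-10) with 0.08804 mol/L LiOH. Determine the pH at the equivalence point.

n(C6H5OH) = 0.06581 x 0.02173 = 0.001430 mol; V(LiOH) at equivalence = 0.001430/0.08804 = 0.01624 L.
At equivalence all the acid is converted to C6H5O-; total volume = 0.02173 + 0.01624 = 0.03797 L, so [C6H5O-] = 0.001430/0.03797 = 0.03766 M.
Kb = Kw/Ka = 1.0e-14 / 1.0 x 10^-10 = 0.000100.
[OH^-] = sqrt(Kb x [C6H5O-]) = sqrt(0.000100 x 0.03766) = 0.00194 M.
pOH = 2.71, so pH = 14.00 - 2.71 = 11.29.

11.29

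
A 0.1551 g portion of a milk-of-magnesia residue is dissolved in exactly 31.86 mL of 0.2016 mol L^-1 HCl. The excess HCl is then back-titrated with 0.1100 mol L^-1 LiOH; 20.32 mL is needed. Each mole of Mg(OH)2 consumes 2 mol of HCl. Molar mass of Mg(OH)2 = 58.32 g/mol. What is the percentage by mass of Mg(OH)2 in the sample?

78.7%

Total n(HCl) added = 0.2016 x 0.03186 = 0.006423 mol.
n(LiOH) used = 0.1100 x 0.02032 = 0.002235 mol, which equals the excess n(HCl).
So n(HCl) consumed by the sample = 0.006423 - 0.002235 = 0.004188 mol.
n(Mg(OH)2) = 0.004188 / 2 = 0.002094 mol.
mass Mg(OH)2 = 0.002094 x 58.32 = 0.1221 g, so %Mg(OH)2 = 0.1221/0.1551 x 100 = 78.7%.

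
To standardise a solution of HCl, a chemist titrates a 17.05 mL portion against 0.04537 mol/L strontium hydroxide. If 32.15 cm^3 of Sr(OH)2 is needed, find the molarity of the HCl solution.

n(Sr(OH)2) delivered = 0.04537 x 0.03215 = 0.001459 mol.
The reaction is 2 HCl + 1 Sr(OH)2, so n(HCl) = 0.001459 x 2/1 = 0.002917 mol.
[HCl] = 0.002917 mol / 0.01705 L = 0.171 M.

0.171 M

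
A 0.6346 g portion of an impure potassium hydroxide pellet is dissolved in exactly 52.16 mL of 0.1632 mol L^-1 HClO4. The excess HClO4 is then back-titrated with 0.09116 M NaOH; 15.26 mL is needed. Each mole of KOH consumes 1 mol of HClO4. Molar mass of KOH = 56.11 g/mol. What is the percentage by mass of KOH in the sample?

63.0%

Total n(HClO4) added = 0.1632 x 0.05216 = 0.008513 mol.
n(NaOH) used = 0.09116 x 0.01526 = 0.001391 mol, which equals the excess n(HClO4).
So n(HClO4) consumed by the sample = 0.008513 - 0.001391 = 0.007121 mol.
n(KOH) = 0.007121 / 1 = 0.007121 mol.
mass KOH = 0.007121 x 56.11 = 0.3996 g, so %KOH = 0.3996/0.6346 x 100 = 63.0%.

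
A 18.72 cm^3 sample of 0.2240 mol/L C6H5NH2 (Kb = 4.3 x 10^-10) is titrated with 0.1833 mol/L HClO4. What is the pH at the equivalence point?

2.81

n(C6H5NH2) = 0.2240 x 0.01872 = 0.004193 mol; V(HClO4) at equivalence = 0.004193/0.1833 = 0.02288 L.
At equivalence the base is fully converted to C6H5NH3+; total volume = 0.04160 L, so [C6H5NH3+] = 0.004193/0.04160 = 0.1008 M.
Ka(C6H5NH3+) = Kw/Kb = 1.0e-14 / 4.3 x 10^-10 = 2.33e-5.
[H^+] = sqrt(Ka x [C6H5NH3+]) = sqrt(2.33e-5 x 0.1008) = 0.00153 M.
pH = -log(0.00153) = 2.81.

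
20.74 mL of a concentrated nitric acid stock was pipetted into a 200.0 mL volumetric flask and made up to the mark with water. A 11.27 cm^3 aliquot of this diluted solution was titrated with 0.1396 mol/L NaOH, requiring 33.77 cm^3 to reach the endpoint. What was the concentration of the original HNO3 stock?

4.03 M

n(NaOH) = 0.1396 x 0.03377 = 0.004714 mol.
n(HNO3) in the aliquot = 0.004714 mol.
[diluted HNO3] = 0.004714 / 0.01127 = 0.4183 M.
Dilution factor = 200.0/20.74 = 9.643, so [stock] = 0.4183 x 9.643 = 4.03 M.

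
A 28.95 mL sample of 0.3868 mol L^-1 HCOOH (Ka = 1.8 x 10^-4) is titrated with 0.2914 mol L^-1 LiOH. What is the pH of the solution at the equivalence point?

n(HCOOH) = 0.3868 x 0.02895 = 0.01120 mol; V(LiOH) at equivalence = 0.01120/0.2914 = 0.03843 L.
At equivalence all the acid is converted to HCOO-; total volume = 0.02895 + 0.03843 = 0.06738 L, so [HCOO-] = 0.01120/0.06738 = 0.1662 M.
Kb = Kw/Ka = 1.0e-14 / 1.8 x 10^-4 = 5.56e-11.
[OH^-] = sqrt(Kb x [HCOO-]) = sqrt(5.56e-11 x 0.1662) = 3.04e-6 M.
pOH = 5.52, so pH = 14.00 - 5.52 = 8.48.

8.48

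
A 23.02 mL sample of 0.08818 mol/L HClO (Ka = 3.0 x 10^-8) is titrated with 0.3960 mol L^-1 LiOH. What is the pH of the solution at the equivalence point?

n(HClO) = 0.08818 x 0.02302 = 0.002030 mol; V(LiOH) at equivalence = 0.002030/0.3960 = 0.005126 L.
At equivalence all the acid is converted to ClO-; total volume = 0.02302 + 0.005126 = 0.02815 L, so [ClO-] = 0.002030/0.02815 = 0.07212 M.
Kb = Kw/Ka = 1.0e-14 / 3.0 x 10^-8 = 3.33e-7.
[OH^-] = sqrt(Kb x [ClO-]) = sqrt(3.33e-7 x 0.07212) = 0.000155 M.
pOH = 3.81, so pH = 14.00 - 3.81 = 10.19.

10.19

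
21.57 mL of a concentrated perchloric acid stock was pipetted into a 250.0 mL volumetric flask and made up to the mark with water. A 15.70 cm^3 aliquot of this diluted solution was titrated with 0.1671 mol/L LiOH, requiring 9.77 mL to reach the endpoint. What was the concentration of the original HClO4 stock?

1.21 M

n(LiOH) = 0.1671 x 0.009770 = 0.001633 mol.
n(HClO4) in the aliquot = 0.001633 mol.
[diluted HClO4] = 0.001633 / 0.01570 = 0.1040 M.
Dilution factor = 250.0/21.57 = 11.59, so [stock] = 0.1040 x 11.59 = 1.21 M.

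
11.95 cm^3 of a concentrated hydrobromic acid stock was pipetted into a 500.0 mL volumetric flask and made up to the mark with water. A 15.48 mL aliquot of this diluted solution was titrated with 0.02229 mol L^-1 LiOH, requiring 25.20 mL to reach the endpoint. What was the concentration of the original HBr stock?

n(LiOH) = 0.02229 x 0.02520 = 0.0005617 mol.
n(HBr) in the aliquot = 0.0005617 mol.
[diluted HBr] = 0.0005617 / 0.01548 = 0.03629 M.
Dilution factor = 500.0/11.95 = 41.84, so [stock] = 0.03629 x 41.84 = 1.52 M.

1.52 M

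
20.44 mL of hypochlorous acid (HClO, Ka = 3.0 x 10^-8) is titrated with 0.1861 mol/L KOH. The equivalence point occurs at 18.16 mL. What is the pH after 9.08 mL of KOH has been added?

9.08 mL is exactly half the equivalence volume (18.16/2), i.e. the half-equivalence point.
There, n(HA) = n(A^-), so pH = pKa = -log(3.0 x 10^-8) = 7.52.

7.52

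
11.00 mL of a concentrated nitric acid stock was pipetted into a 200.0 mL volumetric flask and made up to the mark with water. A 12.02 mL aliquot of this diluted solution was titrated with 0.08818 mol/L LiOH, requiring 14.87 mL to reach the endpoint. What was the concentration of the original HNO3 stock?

n(LiOH) = 0.08818 x 0.01487 = 0.001311 mol.
n(HNO3) in the aliquot = 0.001311 mol.
[diluted HNO3] = 0.001311 / 0.01202 = 0.1091 M.
Dilution factor = 200.0/11.00 = 18.18, so [stock] = 0.1091 x 18.18 = 1.98 M.

1.98 M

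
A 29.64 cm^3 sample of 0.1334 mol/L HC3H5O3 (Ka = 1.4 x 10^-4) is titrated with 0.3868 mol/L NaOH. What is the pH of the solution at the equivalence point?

n(HC3H5O3) = 0.1334 x 0.02964 = 0.003954 mol; V(NaOH) at equivalence = 0.003954/0.3868 = 0.01022 L.
At equivalence all the acid is converted to C3H5O3-; total volume = 0.02964 + 0.01022 = 0.03986 L, so [C3H5O3-] = 0.003954/0.03986 = 0.09919 M.
Kb = Kw/Ka = 1.0e-14 / 1.4 x 10^-4 = 7.14e-11.
[OH^-] = sqrt(Kb x [C3H5O3-]) = sqrt(7.14e-11 x 0.09919) = 2.66e-6 M.
pOH = 5.57, so pH = 14.00 - 5.57 = 8.43.

8.43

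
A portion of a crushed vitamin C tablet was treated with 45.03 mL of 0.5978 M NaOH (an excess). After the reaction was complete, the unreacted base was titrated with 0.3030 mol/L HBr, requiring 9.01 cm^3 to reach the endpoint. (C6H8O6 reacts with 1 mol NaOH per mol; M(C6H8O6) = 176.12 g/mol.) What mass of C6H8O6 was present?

Total n(NaOH) added = 0.5978 x 0.04503 = 0.02692 mol.
n(HBr) used = 0.3030 x 0.009010 = 0.002730 mol, which equals the excess n(NaOH).
So n(NaOH) consumed by the sample = 0.02692 - 0.002730 = 0.02419 mol.
n(C6H8O6) = 0.02419 / 1 = 0.02419 mol.
mass = 0.02419 mol x 176.12 g/mol = 4.26 g.

4.26 g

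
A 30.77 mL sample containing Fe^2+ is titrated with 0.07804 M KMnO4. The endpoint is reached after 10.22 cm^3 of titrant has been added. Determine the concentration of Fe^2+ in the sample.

n(KMnO4) = 0.07804 x 0.01022 = 0.0007976 mol.
From the balanced equation, 1 mol KMnO4 reacts with 5 mol Fe^2+, so n(Fe^2+) = 0.0007976 x 5/1 = 0.003988 mol.
[Fe^2+] = 0.003988 / 0.03077 L = 0.130 M.

0.130 M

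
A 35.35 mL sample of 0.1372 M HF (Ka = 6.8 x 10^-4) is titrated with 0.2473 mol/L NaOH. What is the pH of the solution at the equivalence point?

8.06

n(HF) = 0.1372 x 0.03535 = 0.004850 mol; V(NaOH) at equivalence = 0.004850/0.2473 = 0.01961 L.
At equivalence all the acid is converted to F-; total volume = 0.03535 + 0.01961 = 0.05496 L, so [F-] = 0.004850/0.05496 = 0.08824 M.
Kb = Kw/Ka = 1.0e-14 / 6.8 x 10^-4 = 1.47e-11.
[OH^-] = sqrt(Kb x [F-]) = sqrt(1.47e-11 x 0.08824) = 1.14e-6 M.
pOH = 5.94, so pH = 14.00 - 5.94 = 8.06.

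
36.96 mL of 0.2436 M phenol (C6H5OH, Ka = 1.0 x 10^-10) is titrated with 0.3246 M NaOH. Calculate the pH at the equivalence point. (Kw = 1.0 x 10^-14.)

11.57

n(C6H5OH) = 0.2436 x 0.03696 = 0.009003 mol; V(NaOH) at equivalence = 0.009003/0.3246 = 0.02774 L.
At equivalence all the acid is converted to C6H5O-; total volume = 0.03696 + 0.02774 = 0.06470 L, so [C6H5O-] = 0.009003/0.06470 = 0.1392 M.
Kb = Kw/Ka = 1.0e-14 / 1.0 x 10^-10 = 0.000100.
[OH^-] = sqrt(Kb x [C6H5O-]) = sqrt(0.000100 x 0.1392) = 0.00373 M.
pOH = 2.43, so pH = 14.00 - 2.43 = 11.57.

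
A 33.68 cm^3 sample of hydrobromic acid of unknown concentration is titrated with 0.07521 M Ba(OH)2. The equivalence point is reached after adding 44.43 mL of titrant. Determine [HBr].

n(Ba(OH)2) delivered = 0.07521 x 0.04443 = 0.003342 mol.
The reaction is 2 HBr + 1 Ba(OH)2, so n(HBr) = 0.003342 x 2/1 = 0.006683 mol.
[HBr] = 0.006683 mol / 0.03368 L = 0.198 M.

0.198 M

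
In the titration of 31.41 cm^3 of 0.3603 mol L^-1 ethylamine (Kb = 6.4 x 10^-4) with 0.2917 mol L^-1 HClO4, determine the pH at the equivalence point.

5.80

n(C2H5NH2) = 0.3603 x 0.03141 = 0.01132 mol; V(HClO4) at equivalence = 0.01132/0.2917 = 0.03880 L.
At equivalence the base is fully converted to C2H5NH3+; total volume = 0.07021 L, so [C2H5NH3+] = 0.01132/0.07021 = 0.1612 M.
Ka(C2H5NH3+) = Kw/Kb = 1.0e-14 / 6.4 x 10^-4 = 1.56e-11.
[H^+] = sqrt(Ka x [C2H5NH3+]) = sqrt(1.56e-11 x 0.1612) = 1.59e-6 M.
pH = -log(1.59e-6) = 5.80.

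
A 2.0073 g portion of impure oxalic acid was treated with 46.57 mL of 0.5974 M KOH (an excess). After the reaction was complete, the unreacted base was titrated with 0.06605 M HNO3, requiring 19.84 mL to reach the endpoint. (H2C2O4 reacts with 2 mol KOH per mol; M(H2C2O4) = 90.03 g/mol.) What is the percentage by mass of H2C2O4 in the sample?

Total n(KOH) added = 0.5974 x 0.04657 = 0.02782 mol.
n(HNO3) used = 0.06605 x 0.01984 = 0.001310 mol, which equals the excess n(KOH).
So n(KOH) consumed by the sample = 0.02782 - 0.001310 = 0.02651 mol.
n(H2C2O4) = 0.02651 / 2 = 0.01326 mol.
mass H2C2O4 = 0.01326 x 90.03 = 1.193 g, so %H2C2O4 = 1.193/2.0073 x 100 = 59.5%.

59.5%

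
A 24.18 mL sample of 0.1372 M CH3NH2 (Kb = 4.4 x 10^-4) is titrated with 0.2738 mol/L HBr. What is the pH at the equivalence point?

5.84

n(CH3NH2) = 0.1372 x 0.02418 = 0.003317 mol; V(HBr) at equivalence = 0.003317/0.2738 = 0.01212 L.
At equivalence the base is fully converted to CH3NH3+; total volume = 0.03630 L, so [CH3NH3+] = 0.003317/0.03630 = 0.09140 M.
Ka(CH3NH3+) = Kw/Kb = 1.0e-14 / 4.4 x 10^-4 = 2.27e-11.
[H^+] = sqrt(Ka x [CH3NH3+]) = sqrt(2.27e-11 x 0.09140) = 1.44e-6 M.
pH = -log(1.44e-6) = 5.84.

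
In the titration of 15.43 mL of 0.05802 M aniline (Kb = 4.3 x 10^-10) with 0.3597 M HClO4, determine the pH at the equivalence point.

n(C6H5NH2) = 0.05802 x 0.01543 = 0.0008952 mol; V(HClO4) at equivalence = 0.0008952/0.3597 = 0.002489 L.
At equivalence the base is fully converted to C6H5NH3+; total volume = 0.01792 L, so [C6H5NH3+] = 0.0008952/0.01792 = 0.04996 M.
Ka(C6H5NH3+) = Kw/Kb = 1.0e-14 / 4.3 x 10^-10 = 2.33e-5.
[H^+] = sqrt(Ka x [C6H5NH3+]) = sqrt(2.33e-5 x 0.04996) = 0.00108 M.
pH = -log(0.00108) = 2.97.

2.97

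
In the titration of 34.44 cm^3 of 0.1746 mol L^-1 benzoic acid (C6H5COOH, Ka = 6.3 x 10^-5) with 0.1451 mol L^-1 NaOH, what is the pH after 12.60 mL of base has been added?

3.84

Initial n(C6H5COOH) = 0.1746 x 0.03444 = 0.006013 mol.
n(NaOH) added = 0.1451 x 0.01260 = 0.001828 mol, converting that many moles of C6H5COOH to C6H5COO-.
Remaining n(C6H5COOH) = 0.004185 mol; n(C6H5COO-) = 0.001828 mol.
By Henderson-Hasselbalch, pH = pKa + log([A^-]/[HA]) = 4.20 + log(0.001828/0.004185) = 4.20 + (-0.36) = 3.84.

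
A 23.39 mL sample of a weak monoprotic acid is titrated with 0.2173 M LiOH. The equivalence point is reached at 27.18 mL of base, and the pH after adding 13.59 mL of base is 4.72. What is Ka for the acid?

13.59 mL is half of the equivalence volume, so this is the half-equivalence point where [HA] = [A^-].
At half-equivalence pH = pKa, so pKa = 4.72.
Ka = 10^(-4.72) = 1.9 x 10^-5.

1.9 x 10^-5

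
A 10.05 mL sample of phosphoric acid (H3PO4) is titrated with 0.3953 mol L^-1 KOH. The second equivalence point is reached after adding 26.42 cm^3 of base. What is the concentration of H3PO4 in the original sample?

n(KOH) = 0.3953 x 0.02642 = 0.01044 mol.
At the second equivalence point, 2 mol OH^- react per mol H3PO4, so n(H3PO4) = 0.01044 / 2 = 0.005222 mol.
[H3PO4] = 0.005222 / 0.01005 L = 0.520 M.

0.520 M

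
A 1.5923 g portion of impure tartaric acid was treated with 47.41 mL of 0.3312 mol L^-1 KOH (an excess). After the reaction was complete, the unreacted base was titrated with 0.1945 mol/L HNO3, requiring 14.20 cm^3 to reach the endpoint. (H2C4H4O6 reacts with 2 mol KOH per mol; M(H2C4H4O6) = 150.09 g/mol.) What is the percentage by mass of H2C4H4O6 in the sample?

61.0%

Total n(KOH) added = 0.3312 x 0.04741 = 0.01570 mol.
n(HNO3) used = 0.1945 x 0.01420 = 0.002762 mol, which equals the excess n(KOH).
So n(KOH) consumed by the sample = 0.01570 - 0.002762 = 0.01294 mol.
n(H2C4H4O6) = 0.01294 / 2 = 0.006470 mol.
mass H2C4H4O6 = 0.006470 x 150.09 = 0.9711 g, so %H2C4H4O6 = 0.9711/1.5923 x 100 = 61.0%.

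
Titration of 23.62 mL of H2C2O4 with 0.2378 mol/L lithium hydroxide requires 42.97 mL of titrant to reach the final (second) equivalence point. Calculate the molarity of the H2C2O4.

0.216 M

n(LiOH) = 0.2378 x 0.04297 = 0.01022 mol.
At the final (second) equivalence point, 2 mol OH^- react per mol H2C2O4, so n(H2C2O4) = 0.01022 / 2 = 0.005109 mol.
[H2C2O4] = 0.005109 / 0.02362 L = 0.216 M.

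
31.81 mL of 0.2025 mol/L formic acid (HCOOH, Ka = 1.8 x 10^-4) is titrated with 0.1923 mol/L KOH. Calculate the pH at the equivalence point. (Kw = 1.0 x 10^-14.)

n(HCOOH) = 0.2025 x 0.03181 = 0.006442 mol; V(KOH) at equivalence = 0.006442/0.1923 = 0.03350 L.
At equivalence all the acid is converted to HCOO-; total volume = 0.03181 + 0.03350 = 0.06531 L, so [HCOO-] = 0.006442/0.06531 = 0.09863 M.
Kb = Kw/Ka = 1.0e-14 / 1.8 x 10^-4 = 5.56e-11.
[OH^-] = sqrt(Kb x [HCOO-]) = sqrt(5.56e-11 x 0.09863) = 2.34e-6 M.
pOH = 5.63, so pH = 14.00 - 5.63 = 8.37.

8.37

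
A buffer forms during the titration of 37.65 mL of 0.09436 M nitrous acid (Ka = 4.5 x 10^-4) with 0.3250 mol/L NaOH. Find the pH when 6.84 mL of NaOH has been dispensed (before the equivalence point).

3.57

Initial n(HNO2) = 0.09436 x 0.03765 = 0.003553 mol.
n(NaOH) added = 0.3250 x 0.006840 = 0.002223 mol, converting that many moles of HNO2 to NO2-.
Remaining n(HNO2) = 0.001330 mol; n(NO2-) = 0.002223 mol.
By Henderson-Hasselbalch, pH = pKa + log([A^-]/[HA]) = 3.35 + log(0.002223/0.001330) = 3.35 + (+0.22) = 3.57.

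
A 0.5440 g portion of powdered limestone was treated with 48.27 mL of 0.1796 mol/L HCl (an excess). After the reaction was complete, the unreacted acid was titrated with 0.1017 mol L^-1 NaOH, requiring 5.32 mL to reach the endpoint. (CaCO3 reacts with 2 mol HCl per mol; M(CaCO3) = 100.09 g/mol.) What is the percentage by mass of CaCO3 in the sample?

Total n(HCl) added = 0.1796 x 0.04827 = 0.008669 mol.
n(NaOH) used = 0.1017 x 0.005320 = 0.0005410 mol, which equals the excess n(HCl).
So n(HCl) consumed by the sample = 0.008669 - 0.0005410 = 0.008128 mol.
n(CaCO3) = 0.008128 / 2 = 0.004064 mol.
mass CaCO3 = 0.004064 x 100.09 = 0.4068 g, so %CaCO3 = 0.4068/0.5440 x 100 = 74.8%.

74.8%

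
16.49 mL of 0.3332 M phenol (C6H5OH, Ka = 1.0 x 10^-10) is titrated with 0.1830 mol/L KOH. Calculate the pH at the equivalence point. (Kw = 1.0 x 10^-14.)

11.54

n(C6H5OH) = 0.3332 x 0.01649 = 0.005494 mol; V(KOH) at equivalence = 0.005494/0.1830 = 0.03002 L.
At equivalence all the acid is converted to C6H5O-; total volume = 0.01649 + 0.03002 = 0.04651 L, so [C6H5O-] = 0.005494/0.04651 = 0.1181 M.
Kb = Kw/Ka = 1.0e-14 / 1.0 x 10^-10 = 0.000100.
[OH^-] = sqrt(Kb x [C6H5O-]) = sqrt(0.000100 x 0.1181) = 0.00344 M.
pOH = 2.46, so pH = 14.00 - 2.46 = 11.54.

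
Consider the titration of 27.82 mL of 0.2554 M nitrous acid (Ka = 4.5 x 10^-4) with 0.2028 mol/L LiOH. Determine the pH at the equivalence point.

8.20

n(HNO2) = 0.2554 x 0.02782 = 0.007105 mol; V(LiOH) at equivalence = 0.007105/0.2028 = 0.03504 L.
At equivalence all the acid is converted to NO2-; total volume = 0.02782 + 0.03504 = 0.06286 L, so [NO2-] = 0.007105/0.06286 = 0.1130 M.
Kb = Kw/Ka = 1.0e-14 / 4.5 x 10^-4 = 2.22e-11.
[OH^-] = sqrt(Kb x [NO2-]) = sqrt(2.22e-11 x 0.1130) = 1.58e-6 M.
pOH = 5.80, so pH = 14.00 - 5.80 = 8.20.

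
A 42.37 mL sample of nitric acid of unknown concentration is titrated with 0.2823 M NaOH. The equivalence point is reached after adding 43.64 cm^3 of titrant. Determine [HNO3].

0.291 M

n(NaOH) delivered = 0.2823 x 0.04364 = 0.01232 mol.
For a 1:1 reaction, n(HNO3) = 0.01232 mol.
[HNO3] = 0.01232 mol / 0.04237 L = 0.291 M.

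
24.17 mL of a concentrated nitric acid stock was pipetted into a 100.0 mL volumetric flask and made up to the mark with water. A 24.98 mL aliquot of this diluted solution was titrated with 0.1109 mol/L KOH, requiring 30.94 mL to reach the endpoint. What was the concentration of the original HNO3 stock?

0.568 M

n(KOH) = 0.1109 x 0.03094 = 0.003431 mol.
n(HNO3) in the aliquot = 0.003431 mol.
[diluted HNO3] = 0.003431 / 0.02498 = 0.1374 M.
Dilution factor = 100.0/24.17 = 4.137, so [stock] = 0.1374 x 4.137 = 0.568 M.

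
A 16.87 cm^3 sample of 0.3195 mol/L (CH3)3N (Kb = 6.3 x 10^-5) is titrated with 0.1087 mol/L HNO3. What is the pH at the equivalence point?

5.45

n((CH3)3N) = 0.3195 x 0.01687 = 0.005390 mol; V(HNO3) at equivalence = 0.005390/0.1087 = 0.04959 L.
At equivalence the base is fully converted to (CH3)3NH+; total volume = 0.06646 L, so [(CH3)3NH+] = 0.005390/0.06646 = 0.08111 M.
Ka((CH3)3NH+) = Kw/Kb = 1.0e-14 / 6.3 x 10^-5 = 1.59e-10.
[H^+] = sqrt(Ka x [(CH3)3NH+]) = sqrt(1.59e-10 x 0.08111) = 3.59e-6 M.
pH = -log(3.59e-6) = 5.45.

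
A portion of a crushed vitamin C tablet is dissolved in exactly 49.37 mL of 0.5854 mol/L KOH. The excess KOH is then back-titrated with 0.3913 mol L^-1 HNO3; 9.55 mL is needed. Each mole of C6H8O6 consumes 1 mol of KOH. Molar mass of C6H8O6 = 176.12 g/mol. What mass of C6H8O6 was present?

4.43 g

Total n(KOH) added = 0.5854 x 0.04937 = 0.02890 mol.
n(HNO3) used = 0.3913 x 0.009550 = 0.003737 mol, which equals the excess n(KOH).
So n(KOH) consumed by the sample = 0.02890 - 0.003737 = 0.02516 mol.
n(C6H8O6) = 0.02516 / 1 = 0.02516 mol.
mass = 0.02516 mol x 176.12 g/mol = 4.43 g.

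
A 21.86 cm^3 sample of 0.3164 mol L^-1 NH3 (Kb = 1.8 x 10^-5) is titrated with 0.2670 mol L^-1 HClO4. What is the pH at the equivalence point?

5.05

n(NH3) = 0.3164 x 0.02186 = 0.006917 mol; V(HClO4) at equivalence = 0.006917/0.2670 = 0.02590 L.
At equivalence the base is fully converted to NH4+; total volume = 0.04776 L, so [NH4+] = 0.006917/0.04776 = 0.1448 M.
Ka(NH4+) = Kw/Kb = 1.0e-14 / 1.8 x 10^-5 = 5.56e-10.
[H^+] = sqrt(Ka x [NH4+]) = sqrt(5.56e-10 x 0.1448) = 8.97e-6 M.
pH = -log(8.97e-6) = 5.05.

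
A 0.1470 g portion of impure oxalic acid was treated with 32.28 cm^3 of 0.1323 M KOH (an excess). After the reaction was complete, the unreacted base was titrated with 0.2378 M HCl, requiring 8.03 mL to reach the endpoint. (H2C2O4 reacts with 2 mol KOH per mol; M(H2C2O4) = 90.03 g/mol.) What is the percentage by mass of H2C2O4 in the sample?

Total n(KOH) added = 0.1323 x 0.03228 = 0.004271 mol.
n(HCl) used = 0.2378 x 0.008030 = 0.001910 mol, which equals the excess n(KOH).
So n(KOH) consumed by the sample = 0.004271 - 0.001910 = 0.002361 mol.
n(H2C2O4) = 0.002361 / 2 = 0.001181 mol.
mass H2C2O4 = 0.001181 x 90.03 = 0.1063 g, so %H2C2O4 = 0.1063/0.1470 x 100 = 72.3%.

72.3%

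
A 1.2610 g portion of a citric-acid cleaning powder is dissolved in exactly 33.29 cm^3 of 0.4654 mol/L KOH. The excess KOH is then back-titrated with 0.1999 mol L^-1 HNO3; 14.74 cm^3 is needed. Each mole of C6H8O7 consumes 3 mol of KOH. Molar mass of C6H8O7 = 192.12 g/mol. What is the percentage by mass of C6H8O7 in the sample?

Total n(KOH) added = 0.4654 x 0.03329 = 0.01549 mol.
n(HNO3) used = 0.1999 x 0.01474 = 0.002947 mol, which equals the excess n(KOH).
So n(KOH) consumed by the sample = 0.01549 - 0.002947 = 0.01255 mol.
n(C6H8O7) = 0.01255 / 3 = 0.004182 mol.
mass C6H8O7 = 0.004182 x 192.12 = 0.8035 g, so %C6H8O7 = 0.8035/1.2610 x 100 = 63.7%.

63.7%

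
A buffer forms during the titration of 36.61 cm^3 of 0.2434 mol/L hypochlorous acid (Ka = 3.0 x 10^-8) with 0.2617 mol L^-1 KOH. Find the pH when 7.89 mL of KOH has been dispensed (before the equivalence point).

Initial n(HClO) = 0.2434 x 0.03661 = 0.008911 mol.
n(KOH) added = 0.2617 x 0.007890 = 0.002065 mol, converting that many moles of HClO to ClO-.
Remaining n(HClO) = 0.006846 mol; n(ClO-) = 0.002065 mol.
By Henderson-Hasselbalch, pH = pKa + log([A^-]/[HA]) = 7.52 + log(0.002065/0.006846) = 7.52 + (-0.52) = 7.00.

7.00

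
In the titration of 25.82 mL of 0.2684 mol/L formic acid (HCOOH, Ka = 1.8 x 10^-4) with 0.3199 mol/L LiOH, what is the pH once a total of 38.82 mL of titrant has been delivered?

n(acid) = 0.2684 x 0.02582 = 0.006930 mol; n(LiOH) added = 0.3199 x 0.03882 = 0.01242 mol.
Base is in excess by 0.01242 - 0.006930 = 0.005488 mol in a total volume of 0.06464 L.
[OH^-] = 0.005488/0.06464 = 0.08491 M, so pOH = 1.07 and pH = 14.00 - 1.07 = 12.93.

12.93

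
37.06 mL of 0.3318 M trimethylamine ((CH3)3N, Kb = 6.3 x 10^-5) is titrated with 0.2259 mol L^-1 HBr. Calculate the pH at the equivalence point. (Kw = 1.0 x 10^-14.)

5.34

n((CH3)3N) = 0.3318 x 0.03706 = 0.01230 mol; V(HBr) at equivalence = 0.01230/0.2259 = 0.05443 L.
At equivalence the base is fully converted to (CH3)3NH+; total volume = 0.09149 L, so [(CH3)3NH+] = 0.01230/0.09149 = 0.1344 M.
Ka((CH3)3NH+) = Kw/Kb = 1.0e-14 / 6.3 x 10^-5 = 1.59e-10.
[H^+] = sqrt(Ka x [(CH3)3NH+]) = sqrt(1.59e-10 x 0.1344) = 4.62e-6 M.
pH = -log(4.62e-6) = 5.34.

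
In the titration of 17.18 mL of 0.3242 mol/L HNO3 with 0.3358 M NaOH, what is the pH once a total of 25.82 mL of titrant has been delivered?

n(acid) = 0.3242 x 0.01718 = 0.005570 mol; n(NaOH) added = 0.3358 x 0.02582 = 0.008670 mol.
Base is in excess by 0.008670 - 0.005570 = 0.003101 mol in a total volume of 0.04300 L.
[OH^-] = 0.003101/0.04300 = 0.07211 M, so pOH = 1.14 and pH = 14.00 - 1.14 = 12.86.

12.86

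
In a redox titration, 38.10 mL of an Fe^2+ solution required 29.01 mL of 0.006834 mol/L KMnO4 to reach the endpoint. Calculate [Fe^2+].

n(KMnO4) = 0.006834 x 0.02901 = 0.0001983 mol.
From the balanced equation, 1 mol KMnO4 reacts with 5 mol Fe^2+, so n(Fe^2+) = 0.0001983 x 5/1 = 0.0009913 mol.
[Fe^2+] = 0.0009913 / 0.03810 L = 0.0260 M.

0.0260 M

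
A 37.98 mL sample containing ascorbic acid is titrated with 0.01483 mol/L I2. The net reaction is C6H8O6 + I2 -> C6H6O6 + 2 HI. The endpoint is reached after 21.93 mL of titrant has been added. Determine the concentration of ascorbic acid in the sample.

n(I2) = 0.01483 x 0.02193 = 0.0003252 mol.
From the balanced equation, 1 mol I2 reacts with 1 mol ascorbic acid, so n(ascorbic acid) = 0.0003252 x 1/1 = 0.0003252 mol.
[ascorbic acid] = 0.0003252 / 0.03798 L = 0.00856 M.

0.00856 M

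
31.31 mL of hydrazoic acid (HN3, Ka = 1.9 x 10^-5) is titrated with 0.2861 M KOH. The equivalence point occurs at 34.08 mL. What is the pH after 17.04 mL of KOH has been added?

17.04 mL is exactly half the equivalence volume (34.08/2), i.e. the half-equivalence point.
There, n(HA) = n(A^-), so pH = pKa = -log(1.9 x 10^-5) = 4.72.

4.72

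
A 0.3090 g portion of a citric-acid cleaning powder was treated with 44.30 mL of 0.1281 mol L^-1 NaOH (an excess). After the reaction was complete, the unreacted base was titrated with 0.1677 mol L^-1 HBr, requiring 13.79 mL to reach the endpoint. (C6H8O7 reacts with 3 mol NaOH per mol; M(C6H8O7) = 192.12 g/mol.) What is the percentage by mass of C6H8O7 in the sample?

Total n(NaOH) added = 0.1281 x 0.04430 = 0.005675 mol.
n(HBr) used = 0.1677 x 0.01379 = 0.002313 mol, which equals the excess n(NaOH).
So n(NaOH) consumed by the sample = 0.005675 - 0.002313 = 0.003362 mol.
n(C6H8O7) = 0.003362 / 3 = 0.001121 mol.
mass C6H8O7 = 0.001121 x 192.12 = 0.2153 g, so %C6H8O7 = 0.2153/0.3090 x 100 = 69.7%.

69.7%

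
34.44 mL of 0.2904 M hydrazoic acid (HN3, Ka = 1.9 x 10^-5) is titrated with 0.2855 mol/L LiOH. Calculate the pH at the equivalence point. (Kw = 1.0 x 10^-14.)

8.94

n(HN3) = 0.2904 x 0.03444 = 0.01000 mol; V(LiOH) at equivalence = 0.01000/0.2855 = 0.03503 L.
At equivalence all the acid is converted to N3-; total volume = 0.03444 + 0.03503 = 0.06947 L, so [N3-] = 0.01000/0.06947 = 0.1440 M.
Kb = Kw/Ka = 1.0e-14 / 1.9 x 10^-5 = 5.26e-10.
[OH^-] = sqrt(Kb x [N3-]) = sqrt(5.26e-10 x 0.1440) = 8.70e-6 M.
pOH = 5.06, so pH = 14.00 - 5.06 = 8.94.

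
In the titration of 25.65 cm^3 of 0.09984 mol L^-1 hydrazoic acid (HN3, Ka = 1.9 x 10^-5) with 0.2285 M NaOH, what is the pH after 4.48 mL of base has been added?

4.54

Initial n(HN3) = 0.09984 x 0.02565 = 0.002561 mol.
n(NaOH) added = 0.2285 x 0.004480 = 0.001024 mol, converting that many moles of HN3 to N3-.
Remaining n(HN3) = 0.001537 mol; n(N3-) = 0.001024 mol.
By Henderson-Hasselbalch, pH = pKa + log([A^-]/[HA]) = 4.72 + log(0.001024/0.001537) = 4.72 + (-0.18) = 4.54.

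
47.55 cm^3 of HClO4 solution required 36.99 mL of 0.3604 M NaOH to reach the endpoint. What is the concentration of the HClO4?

n(NaOH) delivered = 0.3604 x 0.03699 = 0.01333 mol.
For a 1:1 reaction, n(HClO4) = 0.01333 mol.
[HClO4] = 0.01333 mol / 0.04755 L = 0.280 M.

0.280 M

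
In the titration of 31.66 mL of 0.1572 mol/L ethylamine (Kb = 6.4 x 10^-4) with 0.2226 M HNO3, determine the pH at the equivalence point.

5.92

n(C2H5NH2) = 0.1572 x 0.03166 = 0.004977 mol; V(HNO3) at equivalence = 0.004977/0.2226 = 0.02236 L.
At equivalence the base is fully converted to C2H5NH3+; total volume = 0.05402 L, so [C2H5NH3+] = 0.004977/0.05402 = 0.09213 M.
Ka(C2H5NH3+) = Kw/Kb = 1.0e-14 / 6.4 x 10^-4 = 1.56e-11.
[H^+] = sqrt(Ka x [C2H5NH3+]) = sqrt(1.56e-11 x 0.09213) = 1.20e-6 M.
pH = -log(1.20e-6) = 5.92.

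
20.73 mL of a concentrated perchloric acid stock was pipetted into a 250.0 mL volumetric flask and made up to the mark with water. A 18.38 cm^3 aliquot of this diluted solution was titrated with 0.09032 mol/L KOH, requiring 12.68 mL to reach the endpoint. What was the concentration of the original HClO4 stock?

n(KOH) = 0.09032 x 0.01268 = 0.001145 mol.
n(HClO4) in the aliquot = 0.001145 mol.
[diluted HClO4] = 0.001145 / 0.01838 = 0.06231 M.
Dilution factor = 250.0/20.73 = 12.06, so [stock] = 0.06231 x 12.06 = 0.751 M.

0.751 M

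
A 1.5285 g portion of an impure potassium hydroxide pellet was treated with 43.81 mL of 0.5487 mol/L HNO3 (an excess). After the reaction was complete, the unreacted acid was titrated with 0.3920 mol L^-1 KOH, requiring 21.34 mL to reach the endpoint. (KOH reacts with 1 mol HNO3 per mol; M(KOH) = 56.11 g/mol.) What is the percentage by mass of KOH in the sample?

Total n(HNO3) added = 0.5487 x 0.04381 = 0.02404 mol.
n(KOH) used = 0.3920 x 0.02134 = 0.008365 mol, which equals the excess n(HNO3).
So n(HNO3) consumed by the sample = 0.02404 - 0.008365 = 0.01567 mol.
n(KOH) = 0.01567 / 1 = 0.01567 mol.
mass KOH = 0.01567 x 56.11 = 0.8794 g, so %KOH = 0.8794/1.5285 x 100 = 57.5%.

57.5%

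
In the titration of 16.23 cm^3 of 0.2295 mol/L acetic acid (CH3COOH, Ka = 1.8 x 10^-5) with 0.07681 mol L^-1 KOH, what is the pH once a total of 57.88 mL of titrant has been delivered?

n(acid) = 0.2295 x 0.01623 = 0.003725 mol; n(KOH) added = 0.07681 x 0.05788 = 0.004446 mol.
Base is in excess by 0.004446 - 0.003725 = 0.0007210 mol in a total volume of 0.07411 L.
[OH^-] = 0.0007210/0.07411 = 0.009728 M, so pOH = 2.01 and pH = 14.00 - 2.01 = 11.99.

11.99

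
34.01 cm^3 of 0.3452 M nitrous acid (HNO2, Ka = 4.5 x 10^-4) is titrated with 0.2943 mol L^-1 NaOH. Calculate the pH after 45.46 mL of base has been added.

12.31

n(acid) = 0.3452 x 0.03401 = 0.01174 mol; n(NaOH) added = 0.2943 x 0.04546 = 0.01338 mol.
Base is in excess by 0.01338 - 0.01174 = 0.001639 mol in a total volume of 0.07947 L.
[OH^-] = 0.001639/0.07947 = 0.02062 M, so pOH = 1.69 and pH = 14.00 - 1.69 = 12.31.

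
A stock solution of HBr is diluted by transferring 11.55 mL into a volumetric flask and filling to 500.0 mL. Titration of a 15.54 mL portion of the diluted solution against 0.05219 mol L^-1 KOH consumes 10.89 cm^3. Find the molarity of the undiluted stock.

n(KOH) = 0.05219 x 0.01089 = 0.0005683 mol.
n(HBr) in the aliquot = 0.0005683 mol.
[diluted HBr] = 0.0005683 / 0.01554 = 0.03657 M.
Dilution factor = 500.0/11.55 = 43.29, so [stock] = 0.03657 x 43.29 = 1.58 M.

1.58 M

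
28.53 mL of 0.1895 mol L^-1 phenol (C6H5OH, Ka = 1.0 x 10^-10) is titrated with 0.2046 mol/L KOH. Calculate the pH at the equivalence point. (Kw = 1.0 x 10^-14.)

n(C6H5OH) = 0.1895 x 0.02853 = 0.005406 mol; V(KOH) at equivalence = 0.005406/0.2046 = 0.02642 L.
At equivalence all the acid is converted to C6H5O-; total volume = 0.02853 + 0.02642 = 0.05495 L, so [C6H5O-] = 0.005406/0.05495 = 0.09838 M.
Kb = Kw/Ka = 1.0e-14 / 1.0 x 10^-10 = 0.000100.
[OH^-] = sqrt(Kb x [C6H5O-]) = sqrt(0.000100 x 0.09838) = 0.00314 M.
pOH = 2.50, so pH = 14.00 - 2.50 = 11.50.

11.50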